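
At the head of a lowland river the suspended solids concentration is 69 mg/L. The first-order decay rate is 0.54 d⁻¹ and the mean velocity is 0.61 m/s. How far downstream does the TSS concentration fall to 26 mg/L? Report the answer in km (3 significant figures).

From C = C₀·e^(−kt), t = ln(C₀/C)/k = ln(69/26)/0.54 = 0.976/0.54 = 1.807 d.
Distance = v·t = 0.61 m/s × 1.562e+05 s = 9.526e+04 m = 95.26 km.

95.3 km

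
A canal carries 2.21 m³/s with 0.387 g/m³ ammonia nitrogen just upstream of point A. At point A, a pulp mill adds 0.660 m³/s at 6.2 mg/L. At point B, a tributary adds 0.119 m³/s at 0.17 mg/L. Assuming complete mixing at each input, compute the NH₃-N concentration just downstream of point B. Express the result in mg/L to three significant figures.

1.66 mg/L

After input A: C = (2.21·0.387 + 0.66·6.2) / 2.87 = 1.724 mg/L.
After input B: C = (2.87·1.724 + 0.119·0.17) / 2.989 = 1.662 mg/L.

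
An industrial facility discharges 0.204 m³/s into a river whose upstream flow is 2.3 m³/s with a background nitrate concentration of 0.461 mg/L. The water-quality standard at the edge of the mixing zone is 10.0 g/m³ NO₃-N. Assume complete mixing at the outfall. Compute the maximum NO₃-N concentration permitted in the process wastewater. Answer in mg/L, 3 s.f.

118 mg/L

Mass balance: 10·2.504 = 0.204·Cₑ + 2.3·0.461.
Cₑ = (25.04 − 1.06) / 0.204 = 117.5 mg/L.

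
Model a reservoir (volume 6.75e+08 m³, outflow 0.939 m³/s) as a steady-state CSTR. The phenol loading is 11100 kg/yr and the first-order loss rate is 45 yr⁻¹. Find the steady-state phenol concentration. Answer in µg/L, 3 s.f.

0.365 µg/L

Outflow Q = 0.939 m³/s × 3.156e+07 s/yr = 2.963e+07 m³/yr.
Steady-state CSTR mass balance: W = Q·C + k·V·C, so C = W/(Q + kV).
Q + kV = 2.963e+07 + 45·6.75e+08 = 3.04e+10 m³/yr.
C = 11100/3.04e+10 = 3.651e-07 kg/m³ = 0.0003651 mg/L = 0.3651 µg/L.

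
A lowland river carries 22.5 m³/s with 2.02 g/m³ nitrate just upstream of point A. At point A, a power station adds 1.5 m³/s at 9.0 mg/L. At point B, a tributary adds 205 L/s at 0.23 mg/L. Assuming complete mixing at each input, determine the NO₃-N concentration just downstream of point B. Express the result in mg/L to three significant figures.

After input A: C = (22.5·2.02 + 1.5·9) / 24 = 2.456 mg/L.
205 L/s = 0.205 m³/s.
After input B: C = (24·2.456 + 0.205·0.23) / 24.2 = 2.437 mg/L.

2.44 mg/L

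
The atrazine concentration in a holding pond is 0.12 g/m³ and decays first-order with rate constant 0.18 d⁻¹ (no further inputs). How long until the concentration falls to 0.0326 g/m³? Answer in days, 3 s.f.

7.24 d

t = ln(C₀/C)/k = ln(0.12/0.0326)/0.18 = 1.303/0.18 = 7.24 d.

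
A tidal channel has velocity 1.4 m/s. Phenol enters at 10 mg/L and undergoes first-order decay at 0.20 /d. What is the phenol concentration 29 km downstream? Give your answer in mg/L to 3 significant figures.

Travel time t = 29 km / 1.4 m/s = 2.9e+04/1.4 = 2.071e+04 s = 0.2397 d.
First-order decay: C = 10·exp(−0.20·0.2397) = 10·0.9532 = 9.532 mg/L.

9.53 mg/L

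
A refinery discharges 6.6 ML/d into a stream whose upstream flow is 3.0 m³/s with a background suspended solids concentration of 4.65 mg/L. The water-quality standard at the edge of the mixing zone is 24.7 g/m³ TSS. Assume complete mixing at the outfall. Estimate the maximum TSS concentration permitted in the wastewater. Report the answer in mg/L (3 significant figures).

6.6 ML/d = 0.07639 m³/s.
Mass balance: 24.7·3.076 = 0.07639·Cₑ + 3·4.65.
Cₑ = (75.99 − 13.95) / 0.07639 = 812.1 mg/L.

812 mg/L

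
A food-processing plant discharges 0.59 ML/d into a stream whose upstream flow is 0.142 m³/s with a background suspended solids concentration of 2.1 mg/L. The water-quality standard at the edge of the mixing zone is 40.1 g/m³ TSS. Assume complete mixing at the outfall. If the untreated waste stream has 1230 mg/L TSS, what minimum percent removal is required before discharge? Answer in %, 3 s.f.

0.59 ML/d = 0.006829 m³/s.
Mass balance: 40.1·0.1488 = 0.006829·Cₑ + 0.142·2.1.
Cₑ = (5.968 − 0.2982) / 0.006829 = 830.3 mg/L.
Required removal = 1 − 830.3/1230 = 32.5 %.

32.5 %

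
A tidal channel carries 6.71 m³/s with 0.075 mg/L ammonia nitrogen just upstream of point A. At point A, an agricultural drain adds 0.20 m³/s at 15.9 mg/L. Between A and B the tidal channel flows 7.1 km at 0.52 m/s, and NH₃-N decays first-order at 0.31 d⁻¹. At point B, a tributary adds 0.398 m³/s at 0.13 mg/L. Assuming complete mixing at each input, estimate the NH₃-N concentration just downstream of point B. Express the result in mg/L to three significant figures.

After input A: C = (6.71·0.075 + 0.2·15.9) / 6.91 = 0.533 mg/L.
Over the 7.1 km reach to input B (t = 1.365e+04 s = 0.158 d), decay gives C = 0.533·exp(−0.31·0.158) = 0.5075 mg/L.
After input B: C = (6.91·0.5075 + 0.398·0.13) / 7.308 = 0.487 mg/L.

0.487 mg/L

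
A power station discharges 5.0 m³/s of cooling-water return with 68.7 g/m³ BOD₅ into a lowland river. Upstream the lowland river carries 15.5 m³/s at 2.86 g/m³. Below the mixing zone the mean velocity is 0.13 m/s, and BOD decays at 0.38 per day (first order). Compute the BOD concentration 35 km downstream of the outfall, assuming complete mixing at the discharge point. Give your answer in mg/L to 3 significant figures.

5.79 mg/L

After complete mixing, C₀ = (5·68.7 + 15.5·2.86) / 20.5 = 18.92 mg/L.
Travel time t = 3.5e+04 m / 0.13 m/s = 2.692e+05 s = 3.116 d.
C = 18.92·exp(−0.38·3.116) = 18.92·0.306 = 5.789 mg/L.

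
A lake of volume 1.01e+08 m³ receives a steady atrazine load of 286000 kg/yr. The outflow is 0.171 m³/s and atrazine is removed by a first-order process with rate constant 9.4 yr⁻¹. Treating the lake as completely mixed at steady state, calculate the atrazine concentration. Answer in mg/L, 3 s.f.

0.300 mg/L

Outflow Q = 0.171 m³/s × 3.156e+07 s/yr = 5.396e+06 m³/yr.
Steady-state CSTR mass balance: W = Q·C + k·V·C, so C = W/(Q + kV).
Q + kV = 5.396e+06 + 9.4·1.01e+08 = 9.548e+08 m³/yr.
C = 286000/9.548e+08 = 0.0002995 kg/m³ = 0.2995 mg/L.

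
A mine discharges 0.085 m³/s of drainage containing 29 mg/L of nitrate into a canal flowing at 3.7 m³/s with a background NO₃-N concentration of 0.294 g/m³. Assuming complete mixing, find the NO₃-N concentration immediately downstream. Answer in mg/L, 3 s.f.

0.939 mg/L

Conservation of mass across the mixing zone: C = (0.085·29 + 3.7·0.294) / (0.085 + 3.7) = 3.553/3.785 = 0.9387 mg/L.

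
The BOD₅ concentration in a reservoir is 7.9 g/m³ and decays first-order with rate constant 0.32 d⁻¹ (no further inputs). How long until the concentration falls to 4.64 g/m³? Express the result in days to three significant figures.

1.66 d

t = ln(C₀/C)/k = ln(7.9/4.64)/0.32 = 0.5321/0.32 = 1.663 d.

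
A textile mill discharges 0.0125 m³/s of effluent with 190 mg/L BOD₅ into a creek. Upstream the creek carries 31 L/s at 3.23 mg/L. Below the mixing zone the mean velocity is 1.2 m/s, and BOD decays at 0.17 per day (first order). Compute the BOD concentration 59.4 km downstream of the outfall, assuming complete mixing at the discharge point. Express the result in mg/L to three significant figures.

31 L/s = 0.031 m³/s.
After complete mixing, C₀ = (0.0125·190 + 0.031·3.23) / 0.0435 = 56.9 mg/L.
Travel time t = 5.94e+04 m / 1.2 m/s = 4.95e+04 s = 0.5729 d.
C = 56.9·exp(−0.17·0.5729) = 56.9·0.9072 = 51.62 mg/L.

51.6 mg/L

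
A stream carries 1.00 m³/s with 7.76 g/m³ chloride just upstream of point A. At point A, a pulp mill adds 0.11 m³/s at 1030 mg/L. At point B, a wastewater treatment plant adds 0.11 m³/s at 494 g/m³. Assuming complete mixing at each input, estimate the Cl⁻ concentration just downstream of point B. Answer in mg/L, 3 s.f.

After input A: C = (1·7.76 + 0.11·1030) / 1.11 = 109.1 mg/L.
After input B: C = (1.11·109.1 + 0.11·494) / 1.22 = 143.8 mg/L.

144 mg/L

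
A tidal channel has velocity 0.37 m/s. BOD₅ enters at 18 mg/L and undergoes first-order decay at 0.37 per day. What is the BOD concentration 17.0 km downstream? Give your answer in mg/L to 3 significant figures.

Travel time t = 17.0 km / 0.37 m/s = 1.7e+04/0.37 = 4.595e+04 s = 0.5318 d.
First-order decay: C = 18·exp(−0.37·0.5318) = 18·0.8214 = 14.78 mg/L.

14.8 mg/L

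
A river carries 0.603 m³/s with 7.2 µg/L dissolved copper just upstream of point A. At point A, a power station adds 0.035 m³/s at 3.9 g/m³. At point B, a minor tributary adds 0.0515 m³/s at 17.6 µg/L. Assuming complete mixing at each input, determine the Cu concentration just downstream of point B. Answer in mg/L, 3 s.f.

0.206 mg/L

7.2 µg/L = 0.0072 mg/L.
After input A: C = (0.603·0.0072 + 0.035·3.9) / 0.638 = 0.2208 mg/L.
17.6 µg/L = 0.0176 mg/L.
After input B: C = (0.638·0.2208 + 0.0515·0.0176) / 0.6895 = 0.2056 mg/L.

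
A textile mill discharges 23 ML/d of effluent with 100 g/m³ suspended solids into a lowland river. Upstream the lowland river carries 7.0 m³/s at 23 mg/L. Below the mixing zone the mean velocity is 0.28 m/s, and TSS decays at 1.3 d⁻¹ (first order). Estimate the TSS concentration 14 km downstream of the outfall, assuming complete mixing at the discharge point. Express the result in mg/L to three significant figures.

23 ML/d = 0.2662 m³/s.
After complete mixing, C₀ = (0.2662·100 + 7·23) / 7.266 = 25.82 mg/L.
Travel time t = 1.4e+04 m / 0.28 m/s = 5e+04 s = 0.5787 d.
C = 25.82·exp(−1.3·0.5787) = 25.82·0.4713 = 12.17 mg/L.

12.2 mg/L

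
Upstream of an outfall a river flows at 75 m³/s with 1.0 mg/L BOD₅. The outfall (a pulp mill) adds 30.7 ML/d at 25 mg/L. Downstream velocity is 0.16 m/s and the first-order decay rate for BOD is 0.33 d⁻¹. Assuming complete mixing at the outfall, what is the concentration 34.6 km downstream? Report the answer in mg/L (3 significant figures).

30.7 ML/d = 0.3553 m³/s.
After complete mixing, C₀ = (0.3553·25 + 75·1) / 75.36 = 1.113 mg/L.
Travel time t = 3.46e+04 m / 0.16 m/s = 2.162e+05 s = 2.503 d.
C = 1.113·exp(−0.33·2.503) = 1.113·0.4378 = 0.4874 mg/L.

0.487 mg/L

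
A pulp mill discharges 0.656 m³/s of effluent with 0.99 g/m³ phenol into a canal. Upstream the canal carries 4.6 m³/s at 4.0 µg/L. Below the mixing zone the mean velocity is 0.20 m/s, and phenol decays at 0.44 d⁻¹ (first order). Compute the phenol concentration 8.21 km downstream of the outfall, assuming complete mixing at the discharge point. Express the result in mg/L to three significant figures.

4.0 µg/L = 0.004 mg/L.
After complete mixing, C₀ = (0.656·0.99 + 4.6·0.004) / 5.256 = 0.1271 mg/L.
Travel time t = 8210 m / 0.20 m/s = 4.105e+04 s = 0.4751 d.
C = 0.1271·exp(−0.44·0.4751) = 0.1271·0.8114 = 0.1031 mg/L.

0.103 mg/L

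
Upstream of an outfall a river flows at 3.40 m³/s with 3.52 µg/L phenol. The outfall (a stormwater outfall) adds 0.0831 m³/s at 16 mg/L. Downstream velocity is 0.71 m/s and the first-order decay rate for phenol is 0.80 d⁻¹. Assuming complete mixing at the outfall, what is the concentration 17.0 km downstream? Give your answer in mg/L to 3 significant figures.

0.309 mg/L

3.52 µg/L = 0.00352 mg/L.
After complete mixing, C₀ = (0.0831·16 + 3.4·0.00352) / 3.483 = 0.3852 mg/L.
Travel time t = 1.7e+04 m / 0.71 m/s = 2.394e+04 s = 0.2771 d.
C = 0.3852·exp(−0.80·0.2771) = 0.3852·0.8012 = 0.3086 mg/L.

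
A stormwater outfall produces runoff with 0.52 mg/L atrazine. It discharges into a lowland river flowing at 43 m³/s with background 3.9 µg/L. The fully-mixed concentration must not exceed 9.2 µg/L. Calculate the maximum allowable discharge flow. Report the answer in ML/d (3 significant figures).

3.9 µg/L = 0.0039 mg/L.
9.2 µg/L = 0.0092 mg/L.
Mass balance at complete mixing: C_std·(Q_w + Q_r) = Q_w·C_e + Q_r·C_b.
Rearranging, Q_w = Q_r·(C_std − C_b)/(C_e − C_std) = 43·(0.0092 − 0.0039) / (0.52 − 0.0092) = 0.4462 m³/s.
= 38.55 ML/d.

38.5 ML/d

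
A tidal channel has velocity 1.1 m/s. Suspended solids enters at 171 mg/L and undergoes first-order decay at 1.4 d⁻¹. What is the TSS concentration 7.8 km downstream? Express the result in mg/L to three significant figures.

152 mg/L

Travel time t = 7.8 km / 1.1 m/s = 7800/1.1 = 7091 s = 0.08207 d.
First-order decay: C = 171·exp(−1.4·0.08207) = 171·0.8915 = 152.4 mg/L.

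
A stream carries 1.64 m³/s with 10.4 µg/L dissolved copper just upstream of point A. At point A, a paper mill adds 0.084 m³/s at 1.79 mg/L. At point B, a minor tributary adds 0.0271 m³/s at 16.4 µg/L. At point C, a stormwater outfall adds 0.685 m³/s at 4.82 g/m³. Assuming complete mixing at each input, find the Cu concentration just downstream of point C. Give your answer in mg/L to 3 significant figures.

10.4 µg/L = 0.0104 mg/L.
After input A: C = (1.64·0.0104 + 0.084·1.79) / 1.724 = 0.09711 mg/L.
16.4 µg/L = 0.0164 mg/L.
After input B: C = (1.724·0.09711 + 0.0271·0.0164) / 1.751 = 0.09586 mg/L.
After input C: C = (1.751·0.09586 + 0.685·4.82) / 2.436 = 1.424 mg/L.

1.42 mg/L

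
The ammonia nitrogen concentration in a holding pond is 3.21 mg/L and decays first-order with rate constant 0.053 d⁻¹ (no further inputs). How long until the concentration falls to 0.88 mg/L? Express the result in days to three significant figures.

24.4 d

t = ln(C₀/C)/k = ln(3.21/0.88)/0.053 = 1.294/0.053 = 24.42 d.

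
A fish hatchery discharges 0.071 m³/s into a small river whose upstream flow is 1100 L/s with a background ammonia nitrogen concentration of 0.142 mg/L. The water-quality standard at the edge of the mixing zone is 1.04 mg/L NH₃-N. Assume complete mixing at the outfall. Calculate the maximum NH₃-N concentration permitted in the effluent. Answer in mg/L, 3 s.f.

15.0 mg/L

1100 L/s = 1.1 m³/s.
Mass balance: 1.04·1.171 = 0.071·Cₑ + 1.1·0.142.
Cₑ = (1.218 − 0.1562) / 0.071 = 14.95 mg/L.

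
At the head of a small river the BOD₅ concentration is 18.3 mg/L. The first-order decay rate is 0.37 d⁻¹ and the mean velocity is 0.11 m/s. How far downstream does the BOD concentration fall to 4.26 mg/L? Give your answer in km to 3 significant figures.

37.4 km

From C = C₀·e^(−kt), t = ln(C₀/C)/k = ln(18.3/4.26)/0.37 = 1.458/0.37 = 3.94 d.
Distance = v·t = 0.11 m/s × 3.404e+05 s = 3.744e+04 m = 37.44 km.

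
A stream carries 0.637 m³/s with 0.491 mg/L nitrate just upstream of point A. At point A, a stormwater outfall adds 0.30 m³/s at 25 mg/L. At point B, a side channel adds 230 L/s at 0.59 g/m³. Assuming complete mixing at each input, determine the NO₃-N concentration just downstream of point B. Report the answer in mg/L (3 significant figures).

After input A: C = (0.637·0.491 + 0.3·25) / 0.937 = 8.338 mg/L.
230 L/s = 0.23 m³/s.
After input B: C = (0.937·8.338 + 0.23·0.59) / 1.167 = 6.811 mg/L.

6.81 mg/L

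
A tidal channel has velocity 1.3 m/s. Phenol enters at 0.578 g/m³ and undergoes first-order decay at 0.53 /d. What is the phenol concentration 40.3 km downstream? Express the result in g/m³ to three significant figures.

Travel time t = 40.3 km / 1.3 m/s = 4.03e+04/1.3 = 3.1e+04 s = 0.3588 d.
First-order decay: C = 0.578·exp(−0.53·0.3588) = 0.578·0.8268 = 0.4779 g/m³.

0.478 g/m³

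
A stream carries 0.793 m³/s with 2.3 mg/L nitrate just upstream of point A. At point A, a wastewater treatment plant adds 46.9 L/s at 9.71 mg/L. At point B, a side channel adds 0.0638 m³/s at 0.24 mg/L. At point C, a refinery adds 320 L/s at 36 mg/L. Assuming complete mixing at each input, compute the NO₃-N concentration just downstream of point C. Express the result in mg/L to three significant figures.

11.3 mg/L

46.9 L/s = 0.0469 m³/s.
After input A: C = (0.793·2.3 + 0.0469·9.71) / 0.8399 = 2.714 mg/L.
After input B: C = (0.8399·2.714 + 0.0638·0.24) / 0.9037 = 2.539 mg/L.
320 L/s = 0.32 m³/s.
After input C: C = (0.9037·2.539 + 0.32·36) / 1.224 = 11.29 mg/L.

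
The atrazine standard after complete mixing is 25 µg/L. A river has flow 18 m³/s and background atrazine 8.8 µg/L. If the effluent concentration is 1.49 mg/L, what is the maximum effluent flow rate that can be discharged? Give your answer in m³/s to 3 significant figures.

0.199 m³/s

8.8 µg/L = 0.0088 mg/L.
25 µg/L = 0.025 mg/L.
Mass balance at complete mixing: C_std·(Q_w + Q_r) = Q_w·C_e + Q_r·C_b.
Rearranging, Q_w = Q_r·(C_std − C_b)/(C_e − C_std) = 18·(0.025 − 0.0088) / (1.49 − 0.025) = 0.199 m³/s.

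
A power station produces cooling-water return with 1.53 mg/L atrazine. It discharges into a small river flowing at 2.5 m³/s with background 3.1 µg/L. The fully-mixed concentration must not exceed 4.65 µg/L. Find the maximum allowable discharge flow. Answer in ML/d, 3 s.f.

0.219 ML/d

3.1 µg/L = 0.0031 mg/L.
4.65 µg/L = 0.00465 mg/L.
Mass balance at complete mixing: C_std·(Q_w + Q_r) = Q_w·C_e + Q_r·C_b.
Rearranging, Q_w = Q_r·(C_std − C_b)/(C_e − C_std) = 2.5·(0.00465 − 0.0031) / (1.53 − 0.00465) = 0.00254 m³/s.
= 0.2195 ML/d.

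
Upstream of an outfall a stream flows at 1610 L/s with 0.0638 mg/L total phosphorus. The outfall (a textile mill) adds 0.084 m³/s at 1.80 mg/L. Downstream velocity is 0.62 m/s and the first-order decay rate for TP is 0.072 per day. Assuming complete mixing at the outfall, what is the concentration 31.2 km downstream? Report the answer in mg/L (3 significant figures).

0.144 mg/L

1610 L/s = 1.61 m³/s.
After complete mixing, C₀ = (0.084·1.8 + 1.61·0.0638) / 1.694 = 0.1499 mg/L.
Travel time t = 3.12e+04 m / 0.62 m/s = 5.032e+04 s = 0.5824 d.
C = 0.1499·exp(−0.072·0.5824) = 0.1499·0.9589 = 0.1437 mg/L.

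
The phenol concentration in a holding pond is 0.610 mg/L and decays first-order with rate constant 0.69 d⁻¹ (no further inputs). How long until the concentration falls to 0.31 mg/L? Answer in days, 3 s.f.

0.981 d

t = ln(C₀/C)/k = ln(0.610/0.31)/0.69 = 0.6769/0.69 = 0.981 d.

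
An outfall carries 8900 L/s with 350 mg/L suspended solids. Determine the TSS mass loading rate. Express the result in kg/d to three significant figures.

8900 L/s = 8.9 m³/s.
Mass flux = Q·C = 8.9 m³/s × 350 g/m³ = 3115 g/s.
= 3115 g/s × 86.4 = 2.691e+05 kg/d.

269000 kg/d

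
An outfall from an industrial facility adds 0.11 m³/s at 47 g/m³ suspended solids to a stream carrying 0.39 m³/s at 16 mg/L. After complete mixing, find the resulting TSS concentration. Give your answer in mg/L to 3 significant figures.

22.8 mg/L

By mass balance at complete mixing, C = (0.11·47 + 0.39·16) / (0.11 + 0.39) = 11.41/0.5 = 22.82 mg/L.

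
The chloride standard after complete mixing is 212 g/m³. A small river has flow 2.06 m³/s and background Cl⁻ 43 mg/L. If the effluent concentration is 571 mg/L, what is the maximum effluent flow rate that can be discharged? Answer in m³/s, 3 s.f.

0.970 m³/s

Mass balance at complete mixing: C_std·(Q_w + Q_r) = Q_w·C_e + Q_r·C_b.
Rearranging, Q_w = Q_r·(C_std − C_b)/(C_e − C_std) = 2.06·(212 − 43) / (571 − 212) = 0.9697 m³/s.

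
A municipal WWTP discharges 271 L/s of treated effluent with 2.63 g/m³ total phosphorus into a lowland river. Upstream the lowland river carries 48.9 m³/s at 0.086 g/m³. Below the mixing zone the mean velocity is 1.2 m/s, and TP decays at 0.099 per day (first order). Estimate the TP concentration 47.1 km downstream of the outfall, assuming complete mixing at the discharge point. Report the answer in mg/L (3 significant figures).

0.0956 mg/L

271 L/s = 0.271 m³/s.
After complete mixing, C₀ = (0.271·2.63 + 48.9·0.086) / 49.17 = 0.1 mg/L.
Travel time t = 4.71e+04 m / 1.2 m/s = 3.925e+04 s = 0.4543 d.
C = 0.1·exp(−0.099·0.4543) = 0.1·0.956 = 0.09562 mg/L.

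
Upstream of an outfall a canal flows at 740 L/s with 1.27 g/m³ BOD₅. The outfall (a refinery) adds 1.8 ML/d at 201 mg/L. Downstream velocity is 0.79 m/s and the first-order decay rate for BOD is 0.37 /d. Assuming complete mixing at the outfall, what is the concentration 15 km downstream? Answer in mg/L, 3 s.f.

6.21 mg/L

1.8 ML/d = 0.02083 m³/s.
740 L/s = 0.74 m³/s.
After complete mixing, C₀ = (0.02083·201 + 0.74·1.27) / 0.7608 = 6.739 mg/L.
Travel time t = 1.5e+04 m / 0.79 m/s = 1.899e+04 s = 0.2198 d.
C = 6.739·exp(−0.37·0.2198) = 6.739·0.9219 = 6.213 mg/L.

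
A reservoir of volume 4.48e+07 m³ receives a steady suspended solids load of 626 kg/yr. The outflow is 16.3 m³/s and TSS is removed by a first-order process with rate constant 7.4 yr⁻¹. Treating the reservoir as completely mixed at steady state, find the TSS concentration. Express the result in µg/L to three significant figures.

0.740 µg/L

Outflow Q = 16.3 m³/s × 3.156e+07 s/yr = 5.144e+08 m³/yr.
Steady-state CSTR mass balance: W = Q·C + k·V·C, so C = W/(Q + kV).
Q + kV = 5.144e+08 + 7.4·4.48e+07 = 8.459e+08 m³/yr.
C = 626/8.459e+08 = 7.4e-07 kg/m³ = 0.00074 mg/L = 0.74 µg/L.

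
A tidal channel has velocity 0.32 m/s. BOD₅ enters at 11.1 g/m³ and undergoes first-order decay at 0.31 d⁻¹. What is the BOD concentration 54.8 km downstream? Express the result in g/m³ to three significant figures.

6.00 g/m³

Travel time t = 54.8 km / 0.32 m/s = 5.48e+04/0.32 = 1.712e+05 s = 1.982 d.
First-order decay: C = 11.1·exp(−0.31·1.982) = 11.1·0.5409 = 6.004 g/m³.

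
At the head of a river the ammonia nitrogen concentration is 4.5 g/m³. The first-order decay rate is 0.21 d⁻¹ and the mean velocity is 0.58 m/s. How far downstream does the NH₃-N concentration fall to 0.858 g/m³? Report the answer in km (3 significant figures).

395 km

From C = C₀·e^(−kt), t = ln(C₀/C)/k = ln(4.5/0.858)/0.21 = 1.657/0.21 = 7.892 d.
Distance = v·t = 0.58 m/s × 6.818e+05 s = 3.955e+05 m = 395.5 km.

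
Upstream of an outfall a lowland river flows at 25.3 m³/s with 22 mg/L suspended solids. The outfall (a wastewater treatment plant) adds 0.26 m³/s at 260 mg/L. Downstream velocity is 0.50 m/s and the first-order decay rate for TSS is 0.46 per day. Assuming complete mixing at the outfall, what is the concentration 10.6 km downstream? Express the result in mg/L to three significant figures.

After complete mixing, C₀ = (0.26·260 + 25.3·22) / 25.56 = 24.42 mg/L.
Travel time t = 1.06e+04 m / 0.50 m/s = 2.12e+04 s = 0.2454 d.
C = 24.42·exp(−0.46·0.2454) = 24.42·0.8933 = 21.81 mg/L.

21.8 mg/L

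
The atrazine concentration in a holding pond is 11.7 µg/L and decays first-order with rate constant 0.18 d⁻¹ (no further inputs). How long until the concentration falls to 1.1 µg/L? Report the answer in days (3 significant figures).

13.1 d

t = ln(C₀/C)/k = ln(11.7/1.1)/0.18 = 2.364/0.18 = 13.13 d.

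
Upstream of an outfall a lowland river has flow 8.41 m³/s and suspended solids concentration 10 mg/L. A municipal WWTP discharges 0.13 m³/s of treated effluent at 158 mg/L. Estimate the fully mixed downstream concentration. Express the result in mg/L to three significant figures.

Conservation of mass across the mixing zone: C = (0.13·158 + 8.41·10) / (0.13 + 8.41) = 104.6/8.54 = 12.25 mg/L.

12.3 mg/L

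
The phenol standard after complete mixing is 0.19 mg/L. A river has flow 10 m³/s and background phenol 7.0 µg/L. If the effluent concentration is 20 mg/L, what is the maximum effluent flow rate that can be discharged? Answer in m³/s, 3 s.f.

7.0 µg/L = 0.007 mg/L.
Mass balance at complete mixing: C_std·(Q_w + Q_r) = Q_w·C_e + Q_r·C_b.
Rearranging, Q_w = Q_r·(C_std − C_b)/(C_e − C_std) = 10·(0.19 − 0.007) / (20 − 0.19) = 0.09238 m³/s.

0.0924 m³/s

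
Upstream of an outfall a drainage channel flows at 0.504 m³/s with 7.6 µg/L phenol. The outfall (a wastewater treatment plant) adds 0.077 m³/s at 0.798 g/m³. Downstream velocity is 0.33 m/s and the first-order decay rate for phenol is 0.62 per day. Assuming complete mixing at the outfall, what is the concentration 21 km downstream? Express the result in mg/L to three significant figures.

0.0712 mg/L

7.6 µg/L = 0.0076 mg/L.
After complete mixing, C₀ = (0.077·0.798 + 0.504·0.0076) / 0.581 = 0.1124 mg/L.
Travel time t = 2.1e+04 m / 0.33 m/s = 6.364e+04 s = 0.7365 d.
C = 0.1124·exp(−0.62·0.7365) = 0.1124·0.6334 = 0.07116 mg/L.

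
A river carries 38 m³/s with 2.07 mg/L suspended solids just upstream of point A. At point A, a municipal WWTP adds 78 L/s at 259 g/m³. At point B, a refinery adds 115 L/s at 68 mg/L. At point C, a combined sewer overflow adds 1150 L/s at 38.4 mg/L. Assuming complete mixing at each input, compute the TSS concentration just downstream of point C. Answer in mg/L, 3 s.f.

3.83 mg/L

78 L/s = 0.078 m³/s.
After input A: C = (38·2.07 + 0.078·259) / 38.08 = 2.596 mg/L.
115 L/s = 0.115 m³/s.
After input B: C = (38.08·2.596 + 0.115·68) / 38.19 = 2.793 mg/L.
1150 L/s = 1.15 m³/s.
After input C: C = (38.19·2.793 + 1.15·38.4) / 39.34 = 3.834 mg/L.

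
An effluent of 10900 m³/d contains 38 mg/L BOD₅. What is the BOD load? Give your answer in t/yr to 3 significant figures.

10900 m³/d = 0.1262 m³/s.
Mass flux = Q·C = 0.1262 m³/s × 38 g/m³ = 4.794 g/s.
= 4.794 g/s × 31.56 = 151.3 t/yr.

151 t/yr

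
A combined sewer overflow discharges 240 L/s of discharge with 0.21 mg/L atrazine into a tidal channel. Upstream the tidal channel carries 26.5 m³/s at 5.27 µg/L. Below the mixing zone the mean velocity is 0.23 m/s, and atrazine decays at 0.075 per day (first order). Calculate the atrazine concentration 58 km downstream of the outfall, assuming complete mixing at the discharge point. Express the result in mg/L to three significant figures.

240 L/s = 0.24 m³/s.
5.27 µg/L = 0.00527 mg/L.
After complete mixing, C₀ = (0.24·0.21 + 26.5·0.00527) / 26.74 = 0.007108 mg/L.
Travel time t = 5.8e+04 m / 0.23 m/s = 2.522e+05 s = 2.919 d.
C = 0.007108·exp(−0.075·2.919) = 0.007108·0.8034 = 0.00571 mg/L.

0.00571 mg/L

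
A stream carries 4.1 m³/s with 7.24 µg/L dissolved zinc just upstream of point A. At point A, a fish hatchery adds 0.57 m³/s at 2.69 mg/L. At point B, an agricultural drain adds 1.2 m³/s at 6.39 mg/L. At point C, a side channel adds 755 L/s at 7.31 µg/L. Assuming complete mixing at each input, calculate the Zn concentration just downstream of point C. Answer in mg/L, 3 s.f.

1.39 mg/L

7.24 µg/L = 0.00724 mg/L.
After input A: C = (4.1·0.00724 + 0.57·2.69) / 4.67 = 0.3347 mg/L.
After input B: C = (4.67·0.3347 + 1.2·6.39) / 5.87 = 1.573 mg/L.
755 L/s = 0.755 m³/s.
7.31 µg/L = 0.00731 mg/L.
After input C: C = (5.87·1.573 + 0.755·0.00731) / 6.625 = 1.394 mg/L.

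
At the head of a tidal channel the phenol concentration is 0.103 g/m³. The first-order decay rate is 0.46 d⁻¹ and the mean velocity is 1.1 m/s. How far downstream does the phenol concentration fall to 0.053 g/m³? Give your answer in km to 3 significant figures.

From C = C₀·e^(−kt), t = ln(C₀/C)/k = ln(0.103/0.053)/0.46 = 0.6644/0.46 = 1.444 d.
Distance = v·t = 1.1 m/s × 1.248e+05 s = 1.373e+05 m = 137.3 km.

137 km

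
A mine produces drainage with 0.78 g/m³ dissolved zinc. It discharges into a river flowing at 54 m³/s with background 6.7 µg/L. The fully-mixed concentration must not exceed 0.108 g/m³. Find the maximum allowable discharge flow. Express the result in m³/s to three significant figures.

8.14 m³/s

6.7 µg/L = 0.0067 mg/L.
Mass balance at complete mixing: C_std·(Q_w + Q_r) = Q_w·C_e + Q_r·C_b.
Rearranging, Q_w = Q_r·(C_std − C_b)/(C_e − C_std) = 54·(0.108 − 0.0067) / (0.78 − 0.108) = 8.14 m³/s.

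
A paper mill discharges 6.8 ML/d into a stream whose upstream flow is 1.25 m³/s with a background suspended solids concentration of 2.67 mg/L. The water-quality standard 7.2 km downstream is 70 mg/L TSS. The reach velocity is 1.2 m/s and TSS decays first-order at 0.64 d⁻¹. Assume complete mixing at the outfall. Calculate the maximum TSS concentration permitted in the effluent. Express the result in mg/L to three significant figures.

1190 mg/L

6.8 ML/d = 0.0787 m³/s.
Travel time to the compliance point: t = 7200/1.2 = 6000 s = 0.06944 d; decay factor exp(−0.64·0.06944) = 0.9565.
So the concentration just after mixing may be at most 70/0.9565 = 73.18 mg/L.
Mass balance: 73.18·1.329 = 0.0787·Cₑ + 1.25·2.67.
Cₑ = (97.24 − 3.337) / 0.0787 = 1193 mg/L.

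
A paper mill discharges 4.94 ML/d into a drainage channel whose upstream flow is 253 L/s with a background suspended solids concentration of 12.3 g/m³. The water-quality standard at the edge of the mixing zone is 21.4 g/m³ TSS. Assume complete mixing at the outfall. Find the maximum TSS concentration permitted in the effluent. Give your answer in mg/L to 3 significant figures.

4.94 ML/d = 0.05718 m³/s.
253 L/s = 0.253 m³/s.
Mass balance: 21.4·0.3102 = 0.05718·Cₑ + 0.253·12.3.
Cₑ = (6.638 − 3.112) / 0.05718 = 61.67 mg/L.

61.7 mg/L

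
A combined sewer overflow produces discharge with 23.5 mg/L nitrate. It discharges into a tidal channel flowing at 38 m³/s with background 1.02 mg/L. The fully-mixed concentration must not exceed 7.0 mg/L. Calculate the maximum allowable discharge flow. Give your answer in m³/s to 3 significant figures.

Mass balance at complete mixing: C_std·(Q_w + Q_r) = Q_w·C_e + Q_r·C_b.
Rearranging, Q_w = Q_r·(C_std − C_b)/(C_e − C_std) = 38·(7 − 1.02) / (23.5 − 7) = 13.77 m³/s.

13.8 m³/s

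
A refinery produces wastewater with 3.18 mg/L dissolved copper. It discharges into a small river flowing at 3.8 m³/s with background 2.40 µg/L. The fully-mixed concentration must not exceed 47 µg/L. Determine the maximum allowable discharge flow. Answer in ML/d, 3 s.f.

4.67 ML/d

2.40 µg/L = 0.0024 mg/L.
47 µg/L = 0.047 mg/L.
Mass balance at complete mixing: C_std·(Q_w + Q_r) = Q_w·C_e + Q_r·C_b.
Rearranging, Q_w = Q_r·(C_std − C_b)/(C_e − C_std) = 3.8·(0.047 − 0.0024) / (3.18 − 0.047) = 0.0541 m³/s.
= 4.674 ML/d.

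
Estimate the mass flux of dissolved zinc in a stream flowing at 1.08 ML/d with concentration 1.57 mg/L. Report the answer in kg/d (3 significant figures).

1.70 kg/d

1.08 ML/d = 0.0125 m³/s.
Mass flux = Q·C = 0.0125 m³/s × 1.57 g/m³ = 0.01963 g/s.
= 0.01963 g/s × 86.4 = 1.696 kg/d.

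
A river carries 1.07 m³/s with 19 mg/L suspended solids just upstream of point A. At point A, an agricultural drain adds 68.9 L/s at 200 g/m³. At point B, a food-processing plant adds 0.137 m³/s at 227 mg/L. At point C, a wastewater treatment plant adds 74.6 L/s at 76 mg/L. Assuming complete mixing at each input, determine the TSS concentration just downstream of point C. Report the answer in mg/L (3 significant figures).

52.5 mg/L

68.9 L/s = 0.0689 m³/s.
After input A: C = (1.07·19 + 0.0689·200) / 1.139 = 29.95 mg/L.
After input B: C = (1.139·29.95 + 0.137·227) / 1.276 = 51.11 mg/L.
74.6 L/s = 0.0746 m³/s.
After input C: C = (1.276·51.11 + 0.0746·76) / 1.351 = 52.48 mg/L.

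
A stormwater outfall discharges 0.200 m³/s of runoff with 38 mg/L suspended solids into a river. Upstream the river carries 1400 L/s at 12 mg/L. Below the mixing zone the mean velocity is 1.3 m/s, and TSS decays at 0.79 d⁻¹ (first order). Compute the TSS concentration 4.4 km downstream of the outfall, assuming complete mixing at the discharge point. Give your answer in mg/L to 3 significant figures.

14.8 mg/L

1400 L/s = 1.4 m³/s.
After complete mixing, C₀ = (0.2·38 + 1.4·12) / 1.6 = 15.25 mg/L.
Travel time t = 4400 m / 1.3 m/s = 3385 s = 0.03917 d.
C = 15.25·exp(−0.79·0.03917) = 15.25·0.9695 = 14.79 mg/L.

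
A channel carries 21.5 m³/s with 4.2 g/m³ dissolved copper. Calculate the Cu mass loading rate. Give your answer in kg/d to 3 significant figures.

7800 kg/d

Mass flux = Q·C = 21.5 m³/s × 4.2 g/m³ = 90.3 g/s.
= 90.3 g/s × 86.4 = 7802 kg/d.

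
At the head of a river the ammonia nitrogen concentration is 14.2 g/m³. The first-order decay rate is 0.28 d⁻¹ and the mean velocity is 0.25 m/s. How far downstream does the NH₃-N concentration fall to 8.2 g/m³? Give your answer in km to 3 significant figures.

42.4 km

From C = C₀·e^(−kt), t = ln(C₀/C)/k = ln(14.2/8.2)/0.28 = 0.5491/0.28 = 1.961 d.
Distance = v·t = 0.25 m/s × 1.694e+05 s = 4.236e+04 m = 42.36 km.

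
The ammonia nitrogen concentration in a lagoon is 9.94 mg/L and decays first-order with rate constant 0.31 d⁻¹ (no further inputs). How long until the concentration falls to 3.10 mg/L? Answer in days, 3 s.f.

t = ln(C₀/C)/k = ln(9.94/3.10)/0.31 = 1.165/0.31 = 3.759 d.

3.76 d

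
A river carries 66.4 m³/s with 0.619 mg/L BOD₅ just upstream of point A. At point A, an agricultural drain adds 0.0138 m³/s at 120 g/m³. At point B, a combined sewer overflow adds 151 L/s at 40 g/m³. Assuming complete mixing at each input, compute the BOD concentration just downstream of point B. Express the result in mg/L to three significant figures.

After input A: C = (66.4·0.619 + 0.0138·120) / 66.41 = 0.6438 mg/L.
151 L/s = 0.151 m³/s.
After input B: C = (66.41·0.6438 + 0.151·40) / 66.56 = 0.7331 mg/L.

0.733 mg/L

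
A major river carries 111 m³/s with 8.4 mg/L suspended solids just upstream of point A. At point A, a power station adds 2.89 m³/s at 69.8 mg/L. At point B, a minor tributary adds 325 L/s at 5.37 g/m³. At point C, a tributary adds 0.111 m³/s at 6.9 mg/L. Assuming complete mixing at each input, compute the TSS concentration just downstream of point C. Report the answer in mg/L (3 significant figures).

After input A: C = (111·8.4 + 2.89·69.8) / 113.9 = 9.958 mg/L.
325 L/s = 0.325 m³/s.
After input B: C = (113.9·9.958 + 0.325·5.37) / 114.2 = 9.945 mg/L.
After input C: C = (114.2·9.945 + 0.111·6.9) / 114.3 = 9.942 mg/L.

9.94 mg/L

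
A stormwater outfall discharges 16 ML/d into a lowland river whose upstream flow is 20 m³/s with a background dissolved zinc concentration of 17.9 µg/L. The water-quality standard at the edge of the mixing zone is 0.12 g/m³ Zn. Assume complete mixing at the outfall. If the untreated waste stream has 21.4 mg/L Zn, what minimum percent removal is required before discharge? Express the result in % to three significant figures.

16 ML/d = 0.1852 m³/s.
17.9 µg/L = 0.0179 mg/L.
Mass balance: 0.12·20.19 = 0.1852·Cₑ + 20·0.0179.
Cₑ = (2.422 − 0.358) / 0.1852 = 11.15 mg/L.
Required removal = 1 − 11.15/21.4 = 47.91 %.

47.9 %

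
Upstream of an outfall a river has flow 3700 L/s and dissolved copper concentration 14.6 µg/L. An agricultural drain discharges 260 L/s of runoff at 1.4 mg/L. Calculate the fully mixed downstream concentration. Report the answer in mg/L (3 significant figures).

260 L/s = 0.26 m³/s.
3700 L/s = 3.7 m³/s.
14.6 µg/L = 0.0146 mg/L.
Flow-weighted mixing gives C = (0.26·1.4 + 3.7·0.0146) / (0.26 + 3.7) = 0.418/3.96 = 0.1056 mg/L.

0.106 mg/L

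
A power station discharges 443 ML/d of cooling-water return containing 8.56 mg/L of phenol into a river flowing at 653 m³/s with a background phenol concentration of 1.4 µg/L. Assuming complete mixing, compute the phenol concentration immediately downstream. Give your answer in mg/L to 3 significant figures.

0.0681 mg/L

443 ML/d = 5.127 m³/s.
1.4 µg/L = 0.0014 mg/L.
By mass balance at complete mixing, C = (5.127·8.56 + 653·0.0014) / (5.127 + 653) = 44.8/658.1 = 0.06808 mg/L.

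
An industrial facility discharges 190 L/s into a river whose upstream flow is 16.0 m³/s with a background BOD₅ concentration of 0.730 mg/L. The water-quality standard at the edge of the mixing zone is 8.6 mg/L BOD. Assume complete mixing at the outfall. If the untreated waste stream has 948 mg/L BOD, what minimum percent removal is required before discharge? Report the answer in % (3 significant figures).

29.2 %

190 L/s = 0.19 m³/s.
Mass balance: 8.6·16.19 = 0.19·Cₑ + 16·0.73.
Cₑ = (139.2 − 11.68) / 0.19 = 671.3 mg/L.
Required removal = 1 − 671.3/948 = 29.18 %.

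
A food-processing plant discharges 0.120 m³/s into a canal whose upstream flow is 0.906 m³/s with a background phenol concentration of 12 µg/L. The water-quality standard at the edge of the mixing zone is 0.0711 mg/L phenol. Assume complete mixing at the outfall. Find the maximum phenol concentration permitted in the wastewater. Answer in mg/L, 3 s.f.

12 µg/L = 0.012 mg/L.
Mass balance: 0.0711·1.026 = 0.12·Cₑ + 0.906·0.012.
Cₑ = (0.07295 − 0.01087) / 0.12 = 0.5173 mg/L.

0.517 mg/L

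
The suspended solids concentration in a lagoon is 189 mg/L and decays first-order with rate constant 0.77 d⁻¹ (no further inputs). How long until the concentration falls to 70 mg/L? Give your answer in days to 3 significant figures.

1.29 d

t = ln(C₀/C)/k = ln(189/70)/0.77 = 0.9933/0.77 = 1.29 d.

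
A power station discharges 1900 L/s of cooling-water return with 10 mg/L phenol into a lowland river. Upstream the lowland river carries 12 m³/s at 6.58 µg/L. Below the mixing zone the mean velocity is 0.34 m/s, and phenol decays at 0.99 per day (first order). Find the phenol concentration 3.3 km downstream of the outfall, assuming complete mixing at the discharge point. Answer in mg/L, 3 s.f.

1900 L/s = 1.9 m³/s.
6.58 µg/L = 0.00658 mg/L.
After complete mixing, C₀ = (1.9·10 + 12·0.00658) / 13.9 = 1.373 mg/L.
Travel time t = 3300 m / 0.34 m/s = 9706 s = 0.1123 d.
C = 1.373·exp(−0.99·0.1123) = 1.373·0.8947 = 1.228 mg/L.

1.23 mg/L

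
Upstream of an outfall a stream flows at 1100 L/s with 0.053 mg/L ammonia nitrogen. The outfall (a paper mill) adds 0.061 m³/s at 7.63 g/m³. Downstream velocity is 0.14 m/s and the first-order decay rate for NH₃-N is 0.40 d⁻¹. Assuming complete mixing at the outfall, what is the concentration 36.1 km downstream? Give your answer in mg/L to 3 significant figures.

1100 L/s = 1.1 m³/s.
After complete mixing, C₀ = (0.061·7.63 + 1.1·0.053) / 1.161 = 0.4511 mg/L.
Travel time t = 3.61e+04 m / 0.14 m/s = 2.579e+05 s = 2.984 d.
C = 0.4511·exp(−0.40·2.984) = 0.4511·0.3031 = 0.1367 mg/L.

0.137 mg/L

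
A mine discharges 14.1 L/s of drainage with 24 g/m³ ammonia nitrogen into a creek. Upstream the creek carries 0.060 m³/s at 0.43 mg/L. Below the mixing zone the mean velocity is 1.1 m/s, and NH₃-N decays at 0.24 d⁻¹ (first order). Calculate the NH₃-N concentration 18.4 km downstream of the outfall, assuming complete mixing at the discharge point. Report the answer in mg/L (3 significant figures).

4.69 mg/L

14.1 L/s = 0.0141 m³/s.
After complete mixing, C₀ = (0.0141·24 + 0.06·0.43) / 0.0741 = 4.915 mg/L.
Travel time t = 1.84e+04 m / 1.1 m/s = 1.673e+04 s = 0.1936 d.
C = 4.915·exp(−0.24·0.1936) = 4.915·0.9546 = 4.692 mg/L.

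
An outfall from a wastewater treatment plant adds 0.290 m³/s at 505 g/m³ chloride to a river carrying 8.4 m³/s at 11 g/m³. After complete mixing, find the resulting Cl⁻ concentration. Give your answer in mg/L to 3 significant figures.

27.5 mg/L

Conservation of mass across the mixing zone: C = (0.29·505 + 8.4·11) / (0.29 + 8.4) = 238.8/8.69 = 27.49 mg/L.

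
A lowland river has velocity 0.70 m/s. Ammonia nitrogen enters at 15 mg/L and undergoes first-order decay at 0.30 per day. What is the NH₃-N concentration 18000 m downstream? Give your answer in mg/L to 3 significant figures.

Travel time t = 18000 m / 0.70 m/s = 1.8e+04/0.70 = 2.571e+04 s = 0.2976 d.
First-order decay: C = 15·exp(−0.30·0.2976) = 15·0.9146 = 13.72 mg/L.

13.7 mg/L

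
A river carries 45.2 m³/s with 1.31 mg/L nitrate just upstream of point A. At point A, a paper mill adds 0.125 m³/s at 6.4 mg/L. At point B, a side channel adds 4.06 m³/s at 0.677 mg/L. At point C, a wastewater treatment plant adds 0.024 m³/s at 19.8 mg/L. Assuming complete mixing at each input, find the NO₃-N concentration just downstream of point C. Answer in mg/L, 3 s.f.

After input A: C = (45.2·1.31 + 0.125·6.4) / 45.33 = 1.324 mg/L.
After input B: C = (45.33·1.324 + 4.06·0.677) / 49.39 = 1.271 mg/L.
After input C: C = (49.39·1.271 + 0.024·19.8) / 49.41 = 1.28 mg/L.

1.28 mg/L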